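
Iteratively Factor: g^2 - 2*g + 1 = (g - 1)*(g - 1)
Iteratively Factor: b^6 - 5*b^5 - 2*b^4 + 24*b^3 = (b)*(b^5 - 5*b^4 - 2*b^3 + 24*b^2) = b*(b + 2)*(b^4 - 7*b^3 + 12*b^2) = b^2*(b + 2)*(b^3 - 7*b^2 + 12*b) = b^3*(b + 2)*(b^2 - 7*b + 12) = b^3*(b - 3)*(b + 2)*(b - 4)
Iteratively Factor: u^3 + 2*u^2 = (u)*(u^2 + 2*u) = u^2*(u + 2)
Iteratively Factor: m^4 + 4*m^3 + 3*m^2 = (m + 3)*(m^3 + m^2) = m*(m + 3)*(m^2 + m) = m^2*(m + 3)*(m + 1)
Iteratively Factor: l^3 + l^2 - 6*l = (l)*(l^2 + l - 6) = l*(l - 2)*(l + 3)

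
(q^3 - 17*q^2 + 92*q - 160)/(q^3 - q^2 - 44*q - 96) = (q^2 - 9*q + 20)/(q^2 + 7*q + 12)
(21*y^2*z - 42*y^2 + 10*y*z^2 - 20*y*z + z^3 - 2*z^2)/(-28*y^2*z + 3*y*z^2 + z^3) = (-3*y*z + 6*y - z^2 + 2*z)/(z*(4*y - z))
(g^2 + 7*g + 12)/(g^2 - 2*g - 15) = (g + 4)/(g - 5)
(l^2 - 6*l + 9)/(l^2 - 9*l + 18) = (l - 3)/(l - 6)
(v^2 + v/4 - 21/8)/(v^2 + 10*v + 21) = (v^2 + v/4 - 21/8)/(v^2 + 10*v + 21)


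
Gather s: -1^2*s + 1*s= 0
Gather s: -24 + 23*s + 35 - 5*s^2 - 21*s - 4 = -5*s^2 + 2*s + 7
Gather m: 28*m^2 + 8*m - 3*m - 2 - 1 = 28*m^2 + 5*m - 3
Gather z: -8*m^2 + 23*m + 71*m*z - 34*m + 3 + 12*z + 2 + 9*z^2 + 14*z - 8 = -8*m^2 - 11*m + 9*z^2 + z*(71*m + 26) - 3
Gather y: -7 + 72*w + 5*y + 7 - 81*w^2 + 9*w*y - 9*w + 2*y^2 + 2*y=-81*w^2 + 63*w + 2*y^2 + y*(9*w + 7)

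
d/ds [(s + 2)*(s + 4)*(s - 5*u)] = 3*s^2 - 10*s*u + 12*s - 30*u + 8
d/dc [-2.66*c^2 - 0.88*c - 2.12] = -5.32*c - 0.88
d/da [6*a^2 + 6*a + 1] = 12*a + 6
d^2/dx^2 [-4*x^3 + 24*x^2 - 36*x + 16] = 48 - 24*x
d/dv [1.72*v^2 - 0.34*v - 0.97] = 3.44*v - 0.34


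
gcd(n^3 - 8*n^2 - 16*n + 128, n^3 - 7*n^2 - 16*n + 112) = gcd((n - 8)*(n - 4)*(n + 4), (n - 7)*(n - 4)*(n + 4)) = n^2 - 16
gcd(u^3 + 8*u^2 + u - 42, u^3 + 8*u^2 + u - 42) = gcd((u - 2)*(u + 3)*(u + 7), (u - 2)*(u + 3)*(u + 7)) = u^3 + 8*u^2 + u - 42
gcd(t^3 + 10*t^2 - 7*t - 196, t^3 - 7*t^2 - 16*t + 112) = t - 4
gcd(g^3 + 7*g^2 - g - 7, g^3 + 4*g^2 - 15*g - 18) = g + 1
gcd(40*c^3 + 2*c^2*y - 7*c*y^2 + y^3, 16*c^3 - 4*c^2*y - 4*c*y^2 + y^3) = -8*c^2 - 2*c*y + y^2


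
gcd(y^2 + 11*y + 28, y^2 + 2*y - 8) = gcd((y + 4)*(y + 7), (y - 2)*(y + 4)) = y + 4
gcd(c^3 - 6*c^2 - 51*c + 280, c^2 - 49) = c + 7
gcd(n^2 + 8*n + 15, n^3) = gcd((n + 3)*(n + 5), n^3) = 1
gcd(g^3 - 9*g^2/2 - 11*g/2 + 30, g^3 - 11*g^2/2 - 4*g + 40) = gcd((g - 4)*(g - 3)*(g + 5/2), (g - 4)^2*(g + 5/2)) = g^2 - 3*g/2 - 10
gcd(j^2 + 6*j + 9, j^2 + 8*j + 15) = j + 3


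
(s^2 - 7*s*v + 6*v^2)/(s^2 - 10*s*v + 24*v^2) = (s - v)/(s - 4*v)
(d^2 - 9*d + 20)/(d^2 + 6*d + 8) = (d^2 - 9*d + 20)/(d^2 + 6*d + 8)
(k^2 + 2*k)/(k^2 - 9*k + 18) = k*(k + 2)/(k^2 - 9*k + 18)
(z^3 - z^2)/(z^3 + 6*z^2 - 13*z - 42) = z^2*(z - 1)/(z^3 + 6*z^2 - 13*z - 42)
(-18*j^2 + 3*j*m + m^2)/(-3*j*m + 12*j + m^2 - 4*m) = (6*j + m)/(m - 4)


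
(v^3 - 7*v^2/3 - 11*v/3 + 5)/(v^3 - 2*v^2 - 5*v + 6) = (v + 5/3)/(v + 2)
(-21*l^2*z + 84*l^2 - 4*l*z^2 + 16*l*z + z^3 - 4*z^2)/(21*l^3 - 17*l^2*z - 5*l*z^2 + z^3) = (z - 4)/(-l + z)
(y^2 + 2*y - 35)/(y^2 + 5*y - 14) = (y - 5)/(y - 2)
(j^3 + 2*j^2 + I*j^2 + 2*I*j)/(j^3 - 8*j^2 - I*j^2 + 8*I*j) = (j^2 + j*(2 + I) + 2*I)/(j^2 - j*(8 + I) + 8*I)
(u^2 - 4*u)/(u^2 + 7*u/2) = 2*(u - 4)/(2*u + 7)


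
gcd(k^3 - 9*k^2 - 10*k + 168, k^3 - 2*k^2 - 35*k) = k - 7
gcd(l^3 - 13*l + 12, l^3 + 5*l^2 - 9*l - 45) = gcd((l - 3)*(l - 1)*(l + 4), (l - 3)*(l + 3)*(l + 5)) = l - 3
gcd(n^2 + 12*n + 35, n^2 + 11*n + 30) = n + 5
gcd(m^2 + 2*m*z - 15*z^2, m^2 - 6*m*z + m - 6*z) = 1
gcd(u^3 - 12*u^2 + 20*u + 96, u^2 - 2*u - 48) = u - 8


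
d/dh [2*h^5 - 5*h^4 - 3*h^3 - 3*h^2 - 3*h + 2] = 10*h^4 - 20*h^3 - 9*h^2 - 6*h - 3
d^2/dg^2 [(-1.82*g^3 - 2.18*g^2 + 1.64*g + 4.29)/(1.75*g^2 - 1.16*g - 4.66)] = (-7.105427357601e-15*g^5 + 7.105427357601e-15*g^4 - 33.3879839999999*g^3 - 86.867802*g^2 - 209.141352*g - 30.895236)/(5.359375*g^6 - 10.6575*g^5 - 35.74935*g^4 + 55.197904*g^3 + 95.195412*g^2 - 75.570288*g - 101.194696)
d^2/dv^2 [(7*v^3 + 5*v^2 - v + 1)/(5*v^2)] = 2*(3 - v)/(5*v^4)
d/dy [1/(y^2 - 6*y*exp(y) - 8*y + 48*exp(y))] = 2*(3*y*exp(y) - y - 21*exp(y) + 4)/(y^2 - 6*y*exp(y) - 8*y + 48*exp(y))^2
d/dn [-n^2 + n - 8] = 1 - 2*n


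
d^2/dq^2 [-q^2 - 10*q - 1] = -2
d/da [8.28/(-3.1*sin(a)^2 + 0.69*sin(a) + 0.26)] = (51.336*sin(a) - 5.7132)*cos(a)/(-3.1*sin(a)^2 + 0.69*sin(a) + 0.26)^2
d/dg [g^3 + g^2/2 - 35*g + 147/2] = 3*g^2 + g - 35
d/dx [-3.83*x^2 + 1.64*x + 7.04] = 1.64 - 7.66*x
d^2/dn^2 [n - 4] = 0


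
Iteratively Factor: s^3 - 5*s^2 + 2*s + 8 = (s + 1)*(s^2 - 6*s + 8) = (s - 2)*(s + 1)*(s - 4)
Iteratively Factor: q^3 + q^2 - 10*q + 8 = (q - 2)*(q^2 + 3*q - 4) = (q - 2)*(q - 1)*(q + 4)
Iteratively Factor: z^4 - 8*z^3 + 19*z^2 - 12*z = (z - 3)*(z^3 - 5*z^2 + 4*z) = (z - 3)*(z - 1)*(z^2 - 4*z) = (z - 4)*(z - 3)*(z - 1)*(z)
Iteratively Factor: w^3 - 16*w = (w)*(w^2 - 16) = w*(w - 4)*(w + 4)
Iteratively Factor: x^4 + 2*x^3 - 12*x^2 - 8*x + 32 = (x + 2)*(x^3 - 12*x + 16) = (x + 2)*(x + 4)*(x^2 - 4*x + 4) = (x - 2)*(x + 2)*(x + 4)*(x - 2)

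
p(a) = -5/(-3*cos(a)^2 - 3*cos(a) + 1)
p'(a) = -5*(-6*sin(a)*cos(a) - 3*sin(a))/(-3*cos(a)^2 - 3*cos(a) + 1)^2 = 15*(2*cos(a) + 1)*sin(a)/(3*cos(a)^2 + 3*cos(a) - 1)^2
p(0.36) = 1.13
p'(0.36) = 0.77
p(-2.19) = -2.89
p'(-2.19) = 0.66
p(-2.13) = -2.86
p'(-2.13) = 0.25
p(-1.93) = -2.97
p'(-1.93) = -1.47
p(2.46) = -3.29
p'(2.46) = -2.26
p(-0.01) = 1.00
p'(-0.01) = -0.02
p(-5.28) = 3.38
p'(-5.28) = 11.98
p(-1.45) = -8.40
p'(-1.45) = -52.21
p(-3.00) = -4.86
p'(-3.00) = 1.96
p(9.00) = -4.02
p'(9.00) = -3.29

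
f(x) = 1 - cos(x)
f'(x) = sin(x)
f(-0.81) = 0.31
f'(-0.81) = -0.72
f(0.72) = 0.25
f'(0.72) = 0.66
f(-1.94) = 1.36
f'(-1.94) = -0.93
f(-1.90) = 1.32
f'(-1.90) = -0.95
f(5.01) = 0.71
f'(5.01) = -0.96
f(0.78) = 0.29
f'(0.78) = 0.70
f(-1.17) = 0.61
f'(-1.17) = -0.92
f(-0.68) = 0.22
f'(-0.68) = -0.63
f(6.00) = 0.04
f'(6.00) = -0.28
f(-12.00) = 0.16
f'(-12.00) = 0.54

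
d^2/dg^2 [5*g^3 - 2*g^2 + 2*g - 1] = 30*g - 4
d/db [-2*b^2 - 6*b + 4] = -4*b - 6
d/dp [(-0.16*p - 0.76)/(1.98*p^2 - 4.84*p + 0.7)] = (0.3168*p^2 + 3.0096*p - 3.7904)/(3.9204*p^4 - 19.1664*p^3 + 26.1976*p^2 - 6.776*p + 0.49)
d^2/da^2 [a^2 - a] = 2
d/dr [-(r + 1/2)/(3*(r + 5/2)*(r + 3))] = (4*r^2 + 4*r - 19)/(3*(4*r^4 + 44*r^3 + 181*r^2 + 330*r + 225))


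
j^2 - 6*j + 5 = (j - 5)*(j - 1)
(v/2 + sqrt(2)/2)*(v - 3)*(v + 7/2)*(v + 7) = v^4/2 + sqrt(2)*v^3/2 + 15*v^3/4 - 7*v^2/2 + 15*sqrt(2)*v^2/4 - 147*v/4 - 7*sqrt(2)*v/2 - 147*sqrt(2)/4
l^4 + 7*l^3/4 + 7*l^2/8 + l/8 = l*(l + 1/4)*(l + 1/2)*(l + 1)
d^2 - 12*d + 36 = (d - 6)^2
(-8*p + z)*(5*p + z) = -40*p^2 - 3*p*z + z^2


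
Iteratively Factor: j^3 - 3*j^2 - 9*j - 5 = (j - 5)*(j^2 + 2*j + 1) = (j - 5)*(j + 1)*(j + 1)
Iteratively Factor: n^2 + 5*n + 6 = (n + 2)*(n + 3)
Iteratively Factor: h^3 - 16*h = (h - 4)*(h^2 + 4*h) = (h - 4)*(h + 4)*(h)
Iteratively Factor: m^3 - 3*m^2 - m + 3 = (m - 1)*(m^2 - 2*m - 3) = (m - 1)*(m + 1)*(m - 3)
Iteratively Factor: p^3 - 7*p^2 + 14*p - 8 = (p - 2)*(p^2 - 5*p + 4) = (p - 4)*(p - 2)*(p - 1)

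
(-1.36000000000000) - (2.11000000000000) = -3.47000000000000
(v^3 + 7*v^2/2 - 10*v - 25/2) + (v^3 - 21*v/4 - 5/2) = 2*v^3 + 7*v^2/2 - 61*v/4 - 15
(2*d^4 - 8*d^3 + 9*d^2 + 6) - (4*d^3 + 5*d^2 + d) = 2*d^4 - 12*d^3 + 4*d^2 - d + 6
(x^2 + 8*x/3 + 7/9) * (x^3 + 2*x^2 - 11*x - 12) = x^5 + 14*x^4/3 - 44*x^3/9 - 358*x^2/9 - 365*x/9 - 28/3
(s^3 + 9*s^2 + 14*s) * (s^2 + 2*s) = s^5 + 11*s^4 + 32*s^3 + 28*s^2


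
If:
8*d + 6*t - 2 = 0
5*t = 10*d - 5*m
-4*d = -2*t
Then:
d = 1/10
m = 0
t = 1/5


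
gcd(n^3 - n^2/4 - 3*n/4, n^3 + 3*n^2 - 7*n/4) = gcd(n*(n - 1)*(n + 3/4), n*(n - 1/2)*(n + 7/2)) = n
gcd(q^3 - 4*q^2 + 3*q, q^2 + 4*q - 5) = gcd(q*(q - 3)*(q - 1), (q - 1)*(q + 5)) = q - 1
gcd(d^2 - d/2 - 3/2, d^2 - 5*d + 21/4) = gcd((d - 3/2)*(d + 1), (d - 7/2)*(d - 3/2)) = d - 3/2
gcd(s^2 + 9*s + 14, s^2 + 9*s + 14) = s^2 + 9*s + 14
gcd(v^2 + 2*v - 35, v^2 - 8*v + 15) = v - 5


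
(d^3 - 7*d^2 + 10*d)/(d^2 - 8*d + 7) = d*(d^2 - 7*d + 10)/(d^2 - 8*d + 7)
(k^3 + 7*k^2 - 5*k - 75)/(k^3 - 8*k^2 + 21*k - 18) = (k^2 + 10*k + 25)/(k^2 - 5*k + 6)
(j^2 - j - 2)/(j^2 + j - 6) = (j + 1)/(j + 3)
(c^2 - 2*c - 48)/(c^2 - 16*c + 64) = (c + 6)/(c - 8)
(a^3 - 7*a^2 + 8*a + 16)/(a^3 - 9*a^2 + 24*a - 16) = (a + 1)/(a - 1)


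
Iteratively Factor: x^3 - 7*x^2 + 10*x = (x - 2)*(x^2 - 5*x) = x*(x - 2)*(x - 5)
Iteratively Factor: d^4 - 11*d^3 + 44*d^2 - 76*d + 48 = (d - 2)*(d^3 - 9*d^2 + 26*d - 24) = (d - 3)*(d - 2)*(d^2 - 6*d + 8) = (d - 4)*(d - 3)*(d - 2)*(d - 2)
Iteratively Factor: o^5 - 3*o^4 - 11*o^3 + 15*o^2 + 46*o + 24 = (o - 4)*(o^4 + o^3 - 7*o^2 - 13*o - 6) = (o - 4)*(o - 3)*(o^3 + 4*o^2 + 5*o + 2) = (o - 4)*(o - 3)*(o + 2)*(o^2 + 2*o + 1) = (o - 4)*(o - 3)*(o + 1)*(o + 2)*(o + 1)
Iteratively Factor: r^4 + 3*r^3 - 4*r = (r - 1)*(r^3 + 4*r^2 + 4*r) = r*(r - 1)*(r^2 + 4*r + 4) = r*(r - 1)*(r + 2)*(r + 2)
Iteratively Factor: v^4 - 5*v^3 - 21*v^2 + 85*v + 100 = (v + 4)*(v^3 - 9*v^2 + 15*v + 25) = (v - 5)*(v + 4)*(v^2 - 4*v - 5) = (v - 5)^2*(v + 4)*(v + 1)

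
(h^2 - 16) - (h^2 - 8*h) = 8*h - 16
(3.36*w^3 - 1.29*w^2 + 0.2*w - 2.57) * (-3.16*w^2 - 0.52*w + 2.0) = -10.6176*w^5 + 2.3292*w^4 + 6.7588*w^3 + 5.4372*w^2 + 1.7364*w - 5.14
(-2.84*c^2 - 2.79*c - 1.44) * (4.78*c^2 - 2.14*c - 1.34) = -13.5752*c^4 - 7.2586*c^3 + 2.893*c^2 + 6.8202*c + 1.9296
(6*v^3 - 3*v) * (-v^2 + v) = -6*v^5 + 6*v^4 + 3*v^3 - 3*v^2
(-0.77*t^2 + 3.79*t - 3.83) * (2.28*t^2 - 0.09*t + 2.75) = -1.7556*t^4 + 8.7105*t^3 - 11.191*t^2 + 10.7672*t - 10.5325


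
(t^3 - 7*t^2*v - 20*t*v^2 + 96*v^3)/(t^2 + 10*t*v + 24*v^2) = (t^2 - 11*t*v + 24*v^2)/(t + 6*v)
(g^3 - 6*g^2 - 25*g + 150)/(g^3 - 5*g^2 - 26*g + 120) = (g - 5)/(g - 4)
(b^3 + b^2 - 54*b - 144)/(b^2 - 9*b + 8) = (b^2 + 9*b + 18)/(b - 1)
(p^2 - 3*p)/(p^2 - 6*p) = (p - 3)/(p - 6)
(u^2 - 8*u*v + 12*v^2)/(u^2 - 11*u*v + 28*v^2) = (u^2 - 8*u*v + 12*v^2)/(u^2 - 11*u*v + 28*v^2)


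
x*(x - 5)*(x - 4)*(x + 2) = x^4 - 7*x^3 + 2*x^2 + 40*x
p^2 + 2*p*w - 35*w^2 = (p - 5*w)*(p + 7*w)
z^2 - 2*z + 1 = (z - 1)^2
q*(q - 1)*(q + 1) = q^3 - q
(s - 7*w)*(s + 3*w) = s^2 - 4*s*w - 21*w^2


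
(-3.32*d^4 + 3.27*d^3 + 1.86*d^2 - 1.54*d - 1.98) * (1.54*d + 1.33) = -5.1128*d^5 + 0.6202*d^4 + 7.2135*d^3 + 0.1022*d^2 - 5.0974*d - 2.6334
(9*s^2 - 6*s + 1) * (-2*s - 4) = -18*s^3 - 24*s^2 + 22*s - 4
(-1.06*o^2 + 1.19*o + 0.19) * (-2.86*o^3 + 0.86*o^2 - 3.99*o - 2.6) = 3.0316*o^5 - 4.315*o^4 + 4.7094*o^3 - 1.8287*o^2 - 3.8521*o - 0.494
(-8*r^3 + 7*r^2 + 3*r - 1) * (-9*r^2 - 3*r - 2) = 72*r^5 - 39*r^4 - 32*r^3 - 14*r^2 - 3*r + 2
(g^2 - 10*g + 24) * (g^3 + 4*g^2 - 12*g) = g^5 - 6*g^4 - 28*g^3 + 216*g^2 - 288*g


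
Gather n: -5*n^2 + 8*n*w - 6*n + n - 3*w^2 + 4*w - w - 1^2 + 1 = -5*n^2 + n*(8*w - 5) - 3*w^2 + 3*w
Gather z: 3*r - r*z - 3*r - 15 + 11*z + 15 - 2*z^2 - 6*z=-2*z^2 + z*(5 - r)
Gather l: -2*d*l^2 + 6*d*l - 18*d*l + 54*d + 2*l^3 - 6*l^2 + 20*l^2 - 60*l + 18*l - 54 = 54*d + 2*l^3 + l^2*(14 - 2*d) + l*(-12*d - 42) - 54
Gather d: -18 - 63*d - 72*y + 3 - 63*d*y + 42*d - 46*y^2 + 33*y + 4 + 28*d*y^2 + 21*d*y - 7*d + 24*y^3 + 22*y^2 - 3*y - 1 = d*(28*y^2 - 42*y - 28) + 24*y^3 - 24*y^2 - 42*y - 12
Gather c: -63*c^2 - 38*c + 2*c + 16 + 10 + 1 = -63*c^2 - 36*c + 27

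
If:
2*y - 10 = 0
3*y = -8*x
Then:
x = -15/8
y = 5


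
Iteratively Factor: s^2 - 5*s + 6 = (s - 2)*(s - 3)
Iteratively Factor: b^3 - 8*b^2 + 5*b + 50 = (b - 5)*(b^2 - 3*b - 10) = (b - 5)*(b + 2)*(b - 5)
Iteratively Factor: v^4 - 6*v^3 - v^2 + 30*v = (v)*(v^3 - 6*v^2 - v + 30) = v*(v + 2)*(v^2 - 8*v + 15) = v*(v - 5)*(v + 2)*(v - 3)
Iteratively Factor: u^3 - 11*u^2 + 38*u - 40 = (u - 5)*(u^2 - 6*u + 8) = (u - 5)*(u - 2)*(u - 4)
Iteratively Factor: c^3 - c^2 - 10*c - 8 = (c + 2)*(c^2 - 3*c - 4) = (c + 1)*(c + 2)*(c - 4)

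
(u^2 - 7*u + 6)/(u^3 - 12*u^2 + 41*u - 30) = 1/(u - 5)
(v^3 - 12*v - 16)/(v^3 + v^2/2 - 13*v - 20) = 2*(v + 2)/(2*v + 5)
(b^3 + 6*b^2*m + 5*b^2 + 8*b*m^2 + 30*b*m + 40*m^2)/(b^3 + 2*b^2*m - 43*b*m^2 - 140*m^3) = (b^2 + 2*b*m + 5*b + 10*m)/(b^2 - 2*b*m - 35*m^2)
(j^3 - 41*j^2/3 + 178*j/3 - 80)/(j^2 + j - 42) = (3*j^2 - 23*j + 40)/(3*(j + 7))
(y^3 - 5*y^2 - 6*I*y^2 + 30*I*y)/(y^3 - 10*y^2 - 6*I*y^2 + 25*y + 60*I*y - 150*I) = y/(y - 5)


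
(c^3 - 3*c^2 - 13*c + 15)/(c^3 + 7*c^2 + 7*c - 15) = (c - 5)/(c + 5)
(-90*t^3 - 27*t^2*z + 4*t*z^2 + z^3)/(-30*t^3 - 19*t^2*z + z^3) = (6*t + z)/(2*t + z)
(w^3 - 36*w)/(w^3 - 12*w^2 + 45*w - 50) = w*(w^2 - 36)/(w^3 - 12*w^2 + 45*w - 50)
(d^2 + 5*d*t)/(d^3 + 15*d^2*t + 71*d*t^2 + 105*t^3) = d/(d^2 + 10*d*t + 21*t^2)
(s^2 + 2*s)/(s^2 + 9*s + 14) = s/(s + 7)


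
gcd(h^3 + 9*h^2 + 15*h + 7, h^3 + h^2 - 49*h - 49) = h^2 + 8*h + 7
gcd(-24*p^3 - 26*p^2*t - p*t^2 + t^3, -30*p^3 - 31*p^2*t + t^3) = 6*p^2 + 5*p*t - t^2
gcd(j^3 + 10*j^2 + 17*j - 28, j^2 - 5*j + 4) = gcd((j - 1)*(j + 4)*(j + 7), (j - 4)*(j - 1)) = j - 1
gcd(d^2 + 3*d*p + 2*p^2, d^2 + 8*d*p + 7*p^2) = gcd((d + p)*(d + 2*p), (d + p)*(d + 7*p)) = d + p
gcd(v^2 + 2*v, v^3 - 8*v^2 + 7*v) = v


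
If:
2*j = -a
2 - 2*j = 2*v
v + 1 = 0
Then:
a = -4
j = 2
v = -1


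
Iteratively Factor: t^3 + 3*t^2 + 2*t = (t + 1)*(t^2 + 2*t) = (t + 1)*(t + 2)*(t)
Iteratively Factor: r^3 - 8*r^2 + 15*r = (r)*(r^2 - 8*r + 15) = r*(r - 5)*(r - 3)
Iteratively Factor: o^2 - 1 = (o - 1)*(o + 1)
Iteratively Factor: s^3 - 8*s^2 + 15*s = (s - 3)*(s^2 - 5*s) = s*(s - 3)*(s - 5)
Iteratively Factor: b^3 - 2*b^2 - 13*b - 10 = (b - 5)*(b^2 + 3*b + 2) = (b - 5)*(b + 1)*(b + 2)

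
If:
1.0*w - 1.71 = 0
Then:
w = 1.71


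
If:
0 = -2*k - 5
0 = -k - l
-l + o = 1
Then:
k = -5/2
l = 5/2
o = 7/2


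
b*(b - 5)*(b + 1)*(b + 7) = b^4 + 3*b^3 - 33*b^2 - 35*b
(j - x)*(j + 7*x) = j^2 + 6*j*x - 7*x^2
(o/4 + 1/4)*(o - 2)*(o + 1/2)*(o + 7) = o^4/4 + 13*o^3/8 - 3*o^2/2 - 37*o/8 - 7/4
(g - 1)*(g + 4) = g^2 + 3*g - 4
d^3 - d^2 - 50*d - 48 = (d - 8)*(d + 1)*(d + 6)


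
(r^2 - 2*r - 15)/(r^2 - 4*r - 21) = (r - 5)/(r - 7)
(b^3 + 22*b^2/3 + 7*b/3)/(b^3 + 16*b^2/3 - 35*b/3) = (3*b + 1)/(3*b - 5)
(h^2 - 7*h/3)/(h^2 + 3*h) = (h - 7/3)/(h + 3)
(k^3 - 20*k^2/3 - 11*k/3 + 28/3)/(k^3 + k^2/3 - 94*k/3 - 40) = (k^2 - 8*k + 7)/(k^2 - k - 30)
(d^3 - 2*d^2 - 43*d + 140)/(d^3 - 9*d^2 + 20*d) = (d + 7)/d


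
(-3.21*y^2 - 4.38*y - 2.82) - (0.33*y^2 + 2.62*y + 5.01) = -3.54*y^2 - 7.0*y - 7.83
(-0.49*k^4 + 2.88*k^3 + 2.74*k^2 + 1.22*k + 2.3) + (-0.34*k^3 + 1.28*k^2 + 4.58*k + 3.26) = -0.49*k^4 + 2.54*k^3 + 4.02*k^2 + 5.8*k + 5.56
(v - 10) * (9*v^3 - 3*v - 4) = 9*v^4 - 90*v^3 - 3*v^2 + 26*v + 40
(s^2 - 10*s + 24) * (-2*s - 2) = -2*s^3 + 18*s^2 - 28*s - 48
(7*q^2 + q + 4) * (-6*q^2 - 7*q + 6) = -42*q^4 - 55*q^3 + 11*q^2 - 22*q + 24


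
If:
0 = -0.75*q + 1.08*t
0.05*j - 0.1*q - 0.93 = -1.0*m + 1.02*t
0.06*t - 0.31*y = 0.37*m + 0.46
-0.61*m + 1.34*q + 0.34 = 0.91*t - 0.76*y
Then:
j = 19.5608867700762 - 10.9057454528375*y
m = -1.0617169428038*y - 1.43670373284173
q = -1.98804645209774*y - 1.71792914763454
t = -1.38058781395677*y - 1.19300635252398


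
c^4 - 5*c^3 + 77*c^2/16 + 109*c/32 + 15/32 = (c - 3)*(c - 5/2)*(c + 1/4)^2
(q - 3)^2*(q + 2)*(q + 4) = q^4 - 19*q^2 + 6*q + 72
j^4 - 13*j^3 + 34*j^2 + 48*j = j*(j - 8)*(j - 6)*(j + 1)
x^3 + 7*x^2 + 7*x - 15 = (x - 1)*(x + 3)*(x + 5)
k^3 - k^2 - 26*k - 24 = (k - 6)*(k + 1)*(k + 4)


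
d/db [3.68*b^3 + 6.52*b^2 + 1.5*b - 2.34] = 11.04*b^2 + 13.04*b + 1.5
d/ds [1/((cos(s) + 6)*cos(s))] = 2*(cos(s) + 3)*sin(s)/((cos(s) + 6)^2*cos(s)^2)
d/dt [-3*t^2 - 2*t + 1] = -6*t - 2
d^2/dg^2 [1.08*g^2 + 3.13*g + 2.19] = 2.16000000000000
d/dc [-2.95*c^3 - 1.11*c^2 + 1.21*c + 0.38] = -8.85*c^2 - 2.22*c + 1.21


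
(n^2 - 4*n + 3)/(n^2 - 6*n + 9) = (n - 1)/(n - 3)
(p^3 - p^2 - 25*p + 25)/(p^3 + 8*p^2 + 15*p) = (p^2 - 6*p + 5)/(p*(p + 3))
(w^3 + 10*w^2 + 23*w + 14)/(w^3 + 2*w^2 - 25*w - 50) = (w^2 + 8*w + 7)/(w^2 - 25)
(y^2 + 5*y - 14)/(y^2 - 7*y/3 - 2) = 3*(-y^2 - 5*y + 14)/(-3*y^2 + 7*y + 6)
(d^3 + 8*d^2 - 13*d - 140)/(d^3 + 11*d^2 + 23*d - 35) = (d - 4)/(d - 1)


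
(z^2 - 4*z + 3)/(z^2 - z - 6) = (z - 1)/(z + 2)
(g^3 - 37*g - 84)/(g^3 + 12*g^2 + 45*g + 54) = (g^2 - 3*g - 28)/(g^2 + 9*g + 18)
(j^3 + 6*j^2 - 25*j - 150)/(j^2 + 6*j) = j - 25/j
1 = 1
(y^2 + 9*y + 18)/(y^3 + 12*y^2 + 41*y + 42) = (y + 6)/(y^2 + 9*y + 14)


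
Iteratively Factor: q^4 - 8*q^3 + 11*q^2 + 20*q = (q + 1)*(q^3 - 9*q^2 + 20*q) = (q - 5)*(q + 1)*(q^2 - 4*q) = q*(q - 5)*(q + 1)*(q - 4)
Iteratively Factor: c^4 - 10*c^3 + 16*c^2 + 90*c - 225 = (c - 5)*(c^3 - 5*c^2 - 9*c + 45) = (c - 5)*(c + 3)*(c^2 - 8*c + 15) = (c - 5)^2*(c + 3)*(c - 3)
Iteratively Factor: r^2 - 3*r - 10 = (r - 5)*(r + 2)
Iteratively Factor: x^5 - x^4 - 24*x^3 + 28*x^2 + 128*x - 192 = (x - 4)*(x^4 + 3*x^3 - 12*x^2 - 20*x + 48) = (x - 4)*(x - 2)*(x^3 + 5*x^2 - 2*x - 24) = (x - 4)*(x - 2)*(x + 4)*(x^2 + x - 6) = (x - 4)*(x - 2)^2*(x + 4)*(x + 3)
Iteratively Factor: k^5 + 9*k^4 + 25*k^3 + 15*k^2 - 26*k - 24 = (k - 1)*(k^4 + 10*k^3 + 35*k^2 + 50*k + 24) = (k - 1)*(k + 2)*(k^3 + 8*k^2 + 19*k + 12) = (k - 1)*(k + 1)*(k + 2)*(k^2 + 7*k + 12) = (k - 1)*(k + 1)*(k + 2)*(k + 3)*(k + 4)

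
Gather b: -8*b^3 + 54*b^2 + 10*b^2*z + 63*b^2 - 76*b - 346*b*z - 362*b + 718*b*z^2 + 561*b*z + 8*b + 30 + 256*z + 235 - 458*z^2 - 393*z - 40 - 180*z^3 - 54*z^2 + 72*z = -8*b^3 + b^2*(10*z + 117) + b*(718*z^2 + 215*z - 430) - 180*z^3 - 512*z^2 - 65*z + 225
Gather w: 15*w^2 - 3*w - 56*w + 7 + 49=15*w^2 - 59*w + 56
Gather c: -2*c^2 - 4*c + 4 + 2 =-2*c^2 - 4*c + 6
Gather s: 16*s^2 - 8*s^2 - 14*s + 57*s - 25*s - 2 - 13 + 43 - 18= 8*s^2 + 18*s + 10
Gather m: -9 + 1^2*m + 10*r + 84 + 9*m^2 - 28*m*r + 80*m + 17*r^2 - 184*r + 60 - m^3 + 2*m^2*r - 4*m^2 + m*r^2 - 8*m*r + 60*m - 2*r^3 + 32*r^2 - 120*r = -m^3 + m^2*(2*r + 5) + m*(r^2 - 36*r + 141) - 2*r^3 + 49*r^2 - 294*r + 135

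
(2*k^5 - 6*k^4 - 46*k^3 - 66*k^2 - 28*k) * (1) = 2*k^5 - 6*k^4 - 46*k^3 - 66*k^2 - 28*k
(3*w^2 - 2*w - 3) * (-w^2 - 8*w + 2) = -3*w^4 - 22*w^3 + 25*w^2 + 20*w - 6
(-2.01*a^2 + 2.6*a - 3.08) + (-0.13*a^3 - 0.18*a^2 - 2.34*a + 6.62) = -0.13*a^3 - 2.19*a^2 + 0.26*a + 3.54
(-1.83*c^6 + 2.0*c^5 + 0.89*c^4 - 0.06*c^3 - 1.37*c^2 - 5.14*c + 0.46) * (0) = 0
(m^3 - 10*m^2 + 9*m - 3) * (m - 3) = m^4 - 13*m^3 + 39*m^2 - 30*m + 9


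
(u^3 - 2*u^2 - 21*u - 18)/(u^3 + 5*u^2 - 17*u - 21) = (u^2 - 3*u - 18)/(u^2 + 4*u - 21)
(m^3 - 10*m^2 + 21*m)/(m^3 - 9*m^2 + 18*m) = (m - 7)/(m - 6)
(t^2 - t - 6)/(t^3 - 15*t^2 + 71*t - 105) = (t + 2)/(t^2 - 12*t + 35)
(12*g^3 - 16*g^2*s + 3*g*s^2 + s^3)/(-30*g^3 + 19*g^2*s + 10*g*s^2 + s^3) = (-2*g + s)/(5*g + s)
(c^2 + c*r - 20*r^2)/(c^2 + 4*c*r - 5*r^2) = (-c + 4*r)/(-c + r)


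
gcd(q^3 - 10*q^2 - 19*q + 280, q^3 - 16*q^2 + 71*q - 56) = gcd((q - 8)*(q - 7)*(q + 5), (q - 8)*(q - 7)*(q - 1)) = q^2 - 15*q + 56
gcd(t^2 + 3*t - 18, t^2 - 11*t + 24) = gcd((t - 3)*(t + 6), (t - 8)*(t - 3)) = t - 3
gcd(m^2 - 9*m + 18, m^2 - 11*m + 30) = m - 6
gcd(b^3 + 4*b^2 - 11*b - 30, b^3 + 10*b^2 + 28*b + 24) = b + 2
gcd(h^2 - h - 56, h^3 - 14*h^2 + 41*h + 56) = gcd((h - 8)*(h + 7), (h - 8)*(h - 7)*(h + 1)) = h - 8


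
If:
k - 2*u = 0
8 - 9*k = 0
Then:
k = 8/9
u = 4/9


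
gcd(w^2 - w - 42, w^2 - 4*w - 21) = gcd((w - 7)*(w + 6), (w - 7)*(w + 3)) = w - 7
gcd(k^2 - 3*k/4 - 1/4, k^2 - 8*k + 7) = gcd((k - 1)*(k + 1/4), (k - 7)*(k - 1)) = k - 1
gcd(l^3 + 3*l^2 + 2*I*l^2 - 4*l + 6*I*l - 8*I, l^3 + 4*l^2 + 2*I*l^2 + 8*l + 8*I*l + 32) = l + 4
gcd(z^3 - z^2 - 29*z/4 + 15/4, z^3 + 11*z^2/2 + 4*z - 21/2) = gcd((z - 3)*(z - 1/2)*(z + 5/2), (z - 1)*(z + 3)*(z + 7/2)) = 1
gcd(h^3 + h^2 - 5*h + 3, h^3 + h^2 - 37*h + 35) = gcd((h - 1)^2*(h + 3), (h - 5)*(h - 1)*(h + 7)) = h - 1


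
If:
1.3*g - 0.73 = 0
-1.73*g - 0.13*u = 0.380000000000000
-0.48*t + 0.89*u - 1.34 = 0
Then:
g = 0.56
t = -22.07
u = -10.40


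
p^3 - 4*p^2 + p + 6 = (p - 3)*(p - 2)*(p + 1)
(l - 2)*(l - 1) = l^2 - 3*l + 2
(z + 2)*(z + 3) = z^2 + 5*z + 6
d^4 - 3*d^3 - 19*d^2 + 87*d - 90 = (d - 3)^2*(d - 2)*(d + 5)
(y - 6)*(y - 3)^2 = y^3 - 12*y^2 + 45*y - 54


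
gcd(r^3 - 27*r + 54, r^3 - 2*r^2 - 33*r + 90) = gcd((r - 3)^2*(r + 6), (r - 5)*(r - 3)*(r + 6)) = r^2 + 3*r - 18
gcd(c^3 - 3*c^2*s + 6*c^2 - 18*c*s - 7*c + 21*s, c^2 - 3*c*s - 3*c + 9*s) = -c + 3*s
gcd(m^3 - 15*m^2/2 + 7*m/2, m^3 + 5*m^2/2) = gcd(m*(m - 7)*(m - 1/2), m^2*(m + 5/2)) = m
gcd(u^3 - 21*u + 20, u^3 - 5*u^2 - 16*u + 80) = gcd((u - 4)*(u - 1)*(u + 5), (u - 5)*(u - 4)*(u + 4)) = u - 4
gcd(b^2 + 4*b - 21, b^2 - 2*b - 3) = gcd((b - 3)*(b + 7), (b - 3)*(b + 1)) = b - 3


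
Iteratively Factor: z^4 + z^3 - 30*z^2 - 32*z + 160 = (z - 2)*(z^3 + 3*z^2 - 24*z - 80) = (z - 5)*(z - 2)*(z^2 + 8*z + 16) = (z - 5)*(z - 2)*(z + 4)*(z + 4)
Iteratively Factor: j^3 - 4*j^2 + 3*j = (j - 3)*(j^2 - j) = j*(j - 3)*(j - 1)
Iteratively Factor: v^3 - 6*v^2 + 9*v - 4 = (v - 1)*(v^2 - 5*v + 4) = (v - 4)*(v - 1)*(v - 1)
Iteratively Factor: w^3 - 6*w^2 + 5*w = (w - 1)*(w^2 - 5*w) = w*(w - 1)*(w - 5)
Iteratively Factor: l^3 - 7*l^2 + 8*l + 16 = (l - 4)*(l^2 - 3*l - 4) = (l - 4)^2*(l + 1)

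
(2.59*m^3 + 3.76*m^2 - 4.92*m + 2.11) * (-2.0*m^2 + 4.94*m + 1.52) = -5.18*m^5 + 5.2746*m^4 + 32.3512*m^3 - 22.8096*m^2 + 2.945*m + 3.2072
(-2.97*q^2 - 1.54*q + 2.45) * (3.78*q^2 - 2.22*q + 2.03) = -11.2266*q^4 + 0.772200000000001*q^3 + 6.6507*q^2 - 8.5652*q + 4.9735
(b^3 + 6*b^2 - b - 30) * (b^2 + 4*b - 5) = b^5 + 10*b^4 + 18*b^3 - 64*b^2 - 115*b + 150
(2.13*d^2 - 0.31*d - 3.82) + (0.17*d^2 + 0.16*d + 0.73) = 2.3*d^2 - 0.15*d - 3.09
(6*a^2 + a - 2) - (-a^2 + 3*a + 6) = 7*a^2 - 2*a - 8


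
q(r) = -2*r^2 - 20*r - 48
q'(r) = -4*r - 20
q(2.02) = -96.56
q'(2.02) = -28.08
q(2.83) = -120.62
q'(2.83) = -31.32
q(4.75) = -188.12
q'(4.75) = -39.00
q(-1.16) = -27.49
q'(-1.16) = -15.36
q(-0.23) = -43.51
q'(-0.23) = -19.08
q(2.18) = -101.10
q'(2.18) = -28.72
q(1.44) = -80.95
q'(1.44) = -25.76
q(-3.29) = -3.85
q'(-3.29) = -6.84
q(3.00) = -126.00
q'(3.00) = -32.00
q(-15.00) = -198.00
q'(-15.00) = 40.00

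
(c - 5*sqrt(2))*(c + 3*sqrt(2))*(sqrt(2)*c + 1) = sqrt(2)*c^3 - 3*c^2 - 32*sqrt(2)*c - 30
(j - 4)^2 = j^2 - 8*j + 16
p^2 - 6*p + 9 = (p - 3)^2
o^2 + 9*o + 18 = (o + 3)*(o + 6)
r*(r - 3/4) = r^2 - 3*r/4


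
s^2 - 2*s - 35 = (s - 7)*(s + 5)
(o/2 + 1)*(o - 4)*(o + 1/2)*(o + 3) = o^4/2 + 3*o^3/4 - 27*o^2/4 - 31*o/2 - 6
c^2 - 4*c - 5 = (c - 5)*(c + 1)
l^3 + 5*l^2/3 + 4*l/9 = l*(l + 1/3)*(l + 4/3)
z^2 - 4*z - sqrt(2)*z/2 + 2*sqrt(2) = (z - 4)*(z - sqrt(2)/2)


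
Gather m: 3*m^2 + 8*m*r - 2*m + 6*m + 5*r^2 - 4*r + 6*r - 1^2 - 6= 3*m^2 + m*(8*r + 4) + 5*r^2 + 2*r - 7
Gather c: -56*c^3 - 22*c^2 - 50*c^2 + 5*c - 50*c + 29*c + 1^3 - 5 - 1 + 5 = -56*c^3 - 72*c^2 - 16*c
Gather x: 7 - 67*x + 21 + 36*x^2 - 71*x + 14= 36*x^2 - 138*x + 42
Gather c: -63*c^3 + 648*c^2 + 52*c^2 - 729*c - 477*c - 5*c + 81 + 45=-63*c^3 + 700*c^2 - 1211*c + 126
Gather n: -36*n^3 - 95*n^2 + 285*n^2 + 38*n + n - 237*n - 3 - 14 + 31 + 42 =-36*n^3 + 190*n^2 - 198*n + 56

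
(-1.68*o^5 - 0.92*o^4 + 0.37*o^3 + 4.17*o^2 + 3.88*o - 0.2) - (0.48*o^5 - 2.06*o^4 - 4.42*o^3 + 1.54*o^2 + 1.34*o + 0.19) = -2.16*o^5 + 1.14*o^4 + 4.79*o^3 + 2.63*o^2 + 2.54*o - 0.39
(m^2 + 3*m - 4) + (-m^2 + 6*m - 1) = 9*m - 5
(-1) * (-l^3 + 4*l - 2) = l^3 - 4*l + 2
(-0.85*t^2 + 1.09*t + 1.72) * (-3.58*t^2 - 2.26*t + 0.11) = 3.043*t^4 - 1.9812*t^3 - 8.7145*t^2 - 3.7673*t + 0.1892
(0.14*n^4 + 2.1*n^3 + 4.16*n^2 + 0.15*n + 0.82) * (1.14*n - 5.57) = 0.1596*n^5 + 1.6142*n^4 - 6.9546*n^3 - 23.0002*n^2 + 0.0992999999999998*n - 4.5674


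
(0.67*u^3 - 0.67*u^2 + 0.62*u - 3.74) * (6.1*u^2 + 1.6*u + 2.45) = 4.087*u^5 - 3.015*u^4 + 4.3515*u^3 - 23.4635*u^2 - 4.465*u - 9.163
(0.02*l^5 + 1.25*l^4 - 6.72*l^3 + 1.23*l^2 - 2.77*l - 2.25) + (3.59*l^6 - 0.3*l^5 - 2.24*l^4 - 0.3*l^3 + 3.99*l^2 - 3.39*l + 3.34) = 3.59*l^6 - 0.28*l^5 - 0.99*l^4 - 7.02*l^3 + 5.22*l^2 - 6.16*l + 1.09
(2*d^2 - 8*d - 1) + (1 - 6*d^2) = -4*d^2 - 8*d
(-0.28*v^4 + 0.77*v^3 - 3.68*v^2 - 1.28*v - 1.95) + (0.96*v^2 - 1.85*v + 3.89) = -0.28*v^4 + 0.77*v^3 - 2.72*v^2 - 3.13*v + 1.94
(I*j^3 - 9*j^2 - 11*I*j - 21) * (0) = 0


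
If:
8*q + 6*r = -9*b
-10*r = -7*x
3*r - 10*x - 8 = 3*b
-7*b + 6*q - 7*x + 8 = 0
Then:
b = 5776/3127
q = -3684/3127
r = -3752/3127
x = -5360/3127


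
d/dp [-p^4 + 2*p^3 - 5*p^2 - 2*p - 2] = -4*p^3 + 6*p^2 - 10*p - 2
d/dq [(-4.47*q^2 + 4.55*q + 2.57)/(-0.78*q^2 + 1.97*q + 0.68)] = (-5.2569*q^2 - 2.07*q - 1.9689)/(0.6084*q^4 - 3.0732*q^3 + 2.8201*q^2 + 2.6792*q + 0.4624)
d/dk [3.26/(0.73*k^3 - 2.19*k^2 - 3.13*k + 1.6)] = (-7.1394*k^2 + 14.2788*k + 10.2038)/(0.73*k^3 - 2.19*k^2 - 3.13*k + 1.6)^2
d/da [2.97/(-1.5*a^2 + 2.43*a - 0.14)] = (8.91*a - 7.2171)/(1.5*a^2 - 2.43*a + 0.14)^2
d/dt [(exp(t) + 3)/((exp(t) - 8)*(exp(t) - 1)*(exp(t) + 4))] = 2*(-exp(3*t) - 2*exp(2*t) + 15*exp(t) + 58)*exp(t)/(exp(6*t) - 10*exp(5*t) - 31*exp(4*t) + 344*exp(3*t) + 464*exp(2*t) - 1792*exp(t) + 1024)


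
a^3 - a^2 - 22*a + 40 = (a - 4)*(a - 2)*(a + 5)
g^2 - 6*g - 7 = (g - 7)*(g + 1)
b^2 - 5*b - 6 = (b - 6)*(b + 1)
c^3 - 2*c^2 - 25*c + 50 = (c - 5)*(c - 2)*(c + 5)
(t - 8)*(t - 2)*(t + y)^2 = t^4 + 2*t^3*y - 10*t^3 + t^2*y^2 - 20*t^2*y + 16*t^2 - 10*t*y^2 + 32*t*y + 16*y^2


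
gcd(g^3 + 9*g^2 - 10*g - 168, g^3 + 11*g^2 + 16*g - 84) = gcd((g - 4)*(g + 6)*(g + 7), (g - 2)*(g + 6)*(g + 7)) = g^2 + 13*g + 42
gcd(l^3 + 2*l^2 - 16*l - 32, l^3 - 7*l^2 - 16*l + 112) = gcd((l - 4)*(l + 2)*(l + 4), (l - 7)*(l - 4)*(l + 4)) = l^2 - 16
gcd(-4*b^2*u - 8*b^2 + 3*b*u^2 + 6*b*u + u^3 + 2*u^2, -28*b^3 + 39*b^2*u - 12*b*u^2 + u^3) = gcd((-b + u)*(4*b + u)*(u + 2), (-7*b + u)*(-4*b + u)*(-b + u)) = -b + u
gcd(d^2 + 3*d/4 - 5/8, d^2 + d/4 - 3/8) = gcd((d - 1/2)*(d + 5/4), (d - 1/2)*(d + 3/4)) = d - 1/2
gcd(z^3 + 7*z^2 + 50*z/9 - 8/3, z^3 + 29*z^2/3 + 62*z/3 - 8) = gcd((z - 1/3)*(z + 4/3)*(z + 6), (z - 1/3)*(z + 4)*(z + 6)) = z^2 + 17*z/3 - 2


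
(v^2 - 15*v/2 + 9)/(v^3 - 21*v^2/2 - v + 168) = (2*v - 3)/(2*v^2 - 9*v - 56)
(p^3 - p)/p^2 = p - 1/p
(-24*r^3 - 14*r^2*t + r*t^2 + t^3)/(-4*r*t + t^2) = 6*r^2/t + 5*r + t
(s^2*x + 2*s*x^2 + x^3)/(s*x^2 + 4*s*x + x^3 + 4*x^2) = (s + x)/(x + 4)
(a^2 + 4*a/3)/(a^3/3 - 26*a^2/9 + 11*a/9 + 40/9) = 3*a*(3*a + 4)/(3*a^3 - 26*a^2 + 11*a + 40)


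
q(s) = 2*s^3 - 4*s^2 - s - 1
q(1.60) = -4.65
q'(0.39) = -3.21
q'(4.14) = 68.72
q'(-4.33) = 146.13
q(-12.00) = -4021.00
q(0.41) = -1.94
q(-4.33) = -234.03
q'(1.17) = -2.15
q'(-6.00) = 263.00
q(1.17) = -4.44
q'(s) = 6*s^2 - 8*s - 1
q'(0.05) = -1.38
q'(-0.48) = 4.22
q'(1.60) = 1.56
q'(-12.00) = 959.00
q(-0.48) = -1.66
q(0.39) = -1.88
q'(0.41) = -3.27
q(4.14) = 68.22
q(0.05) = -1.06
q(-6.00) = -571.00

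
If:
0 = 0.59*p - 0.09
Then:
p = 0.15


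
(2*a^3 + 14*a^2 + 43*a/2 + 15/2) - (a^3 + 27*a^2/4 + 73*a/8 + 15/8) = a^3 + 29*a^2/4 + 99*a/8 + 45/8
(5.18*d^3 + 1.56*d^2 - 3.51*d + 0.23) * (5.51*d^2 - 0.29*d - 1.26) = 28.5418*d^5 + 7.0934*d^4 - 26.3193*d^3 + 0.3196*d^2 + 4.3559*d - 0.2898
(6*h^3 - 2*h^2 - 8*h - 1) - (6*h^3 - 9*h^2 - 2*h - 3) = 7*h^2 - 6*h + 2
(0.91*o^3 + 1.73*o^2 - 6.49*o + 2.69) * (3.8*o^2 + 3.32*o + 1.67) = 3.458*o^5 + 9.5952*o^4 - 17.3987*o^3 - 8.4357*o^2 - 1.9075*o + 4.4923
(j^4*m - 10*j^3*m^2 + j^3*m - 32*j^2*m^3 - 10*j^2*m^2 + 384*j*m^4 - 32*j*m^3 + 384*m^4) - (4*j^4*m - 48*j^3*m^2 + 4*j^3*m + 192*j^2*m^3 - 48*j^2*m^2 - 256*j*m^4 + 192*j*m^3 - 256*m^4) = -3*j^4*m + 38*j^3*m^2 - 3*j^3*m - 224*j^2*m^3 + 38*j^2*m^2 + 640*j*m^4 - 224*j*m^3 + 640*m^4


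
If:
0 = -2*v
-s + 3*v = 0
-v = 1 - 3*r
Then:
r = 1/3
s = 0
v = 0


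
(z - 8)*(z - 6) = z^2 - 14*z + 48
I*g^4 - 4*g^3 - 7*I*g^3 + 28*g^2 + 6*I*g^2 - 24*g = g*(g - 6)*(g + 4*I)*(I*g - I)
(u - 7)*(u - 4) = u^2 - 11*u + 28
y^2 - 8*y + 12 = (y - 6)*(y - 2)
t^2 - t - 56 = (t - 8)*(t + 7)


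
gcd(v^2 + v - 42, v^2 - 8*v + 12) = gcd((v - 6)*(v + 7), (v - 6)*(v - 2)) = v - 6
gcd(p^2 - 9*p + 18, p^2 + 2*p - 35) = 1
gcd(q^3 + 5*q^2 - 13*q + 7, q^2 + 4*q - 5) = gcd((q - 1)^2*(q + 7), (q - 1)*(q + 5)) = q - 1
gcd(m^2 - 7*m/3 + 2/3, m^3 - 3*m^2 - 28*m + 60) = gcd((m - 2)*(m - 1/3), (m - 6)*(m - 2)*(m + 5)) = m - 2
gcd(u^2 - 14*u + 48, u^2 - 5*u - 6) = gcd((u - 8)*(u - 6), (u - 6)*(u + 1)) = u - 6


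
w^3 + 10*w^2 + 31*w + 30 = (w + 2)*(w + 3)*(w + 5)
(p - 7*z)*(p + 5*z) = p^2 - 2*p*z - 35*z^2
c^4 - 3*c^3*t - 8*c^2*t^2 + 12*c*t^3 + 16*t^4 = (c - 4*t)*(c - 2*t)*(c + t)*(c + 2*t)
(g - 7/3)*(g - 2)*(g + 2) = g^3 - 7*g^2/3 - 4*g + 28/3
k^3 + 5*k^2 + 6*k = k*(k + 2)*(k + 3)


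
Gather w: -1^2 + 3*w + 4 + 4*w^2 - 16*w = 4*w^2 - 13*w + 3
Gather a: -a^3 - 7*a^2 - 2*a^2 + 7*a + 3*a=-a^3 - 9*a^2 + 10*a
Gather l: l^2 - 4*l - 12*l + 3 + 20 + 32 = l^2 - 16*l + 55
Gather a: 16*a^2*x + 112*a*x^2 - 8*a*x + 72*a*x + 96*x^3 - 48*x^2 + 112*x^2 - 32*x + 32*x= 16*a^2*x + a*(112*x^2 + 64*x) + 96*x^3 + 64*x^2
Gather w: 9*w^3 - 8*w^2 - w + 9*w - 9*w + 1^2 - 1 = 9*w^3 - 8*w^2 - w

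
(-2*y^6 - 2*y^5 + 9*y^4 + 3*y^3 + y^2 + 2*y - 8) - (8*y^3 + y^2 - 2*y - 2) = -2*y^6 - 2*y^5 + 9*y^4 - 5*y^3 + 4*y - 6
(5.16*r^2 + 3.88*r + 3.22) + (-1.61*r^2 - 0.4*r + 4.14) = 3.55*r^2 + 3.48*r + 7.36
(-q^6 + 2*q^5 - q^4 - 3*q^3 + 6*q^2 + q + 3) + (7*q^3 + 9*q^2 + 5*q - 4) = -q^6 + 2*q^5 - q^4 + 4*q^3 + 15*q^2 + 6*q - 1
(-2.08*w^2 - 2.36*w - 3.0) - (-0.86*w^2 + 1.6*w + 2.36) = -1.22*w^2 - 3.96*w - 5.36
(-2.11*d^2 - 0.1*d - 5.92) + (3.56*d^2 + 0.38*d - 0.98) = 1.45*d^2 + 0.28*d - 6.9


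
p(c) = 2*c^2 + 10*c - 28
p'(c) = 4*c + 10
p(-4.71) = -30.73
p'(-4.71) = -8.84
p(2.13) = 2.37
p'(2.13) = 18.52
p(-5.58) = -21.53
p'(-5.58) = -12.32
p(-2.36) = -40.46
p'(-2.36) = 0.56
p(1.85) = -2.66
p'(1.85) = 17.40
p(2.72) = 14.00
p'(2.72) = 20.88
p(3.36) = 28.18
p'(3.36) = 23.44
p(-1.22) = -37.22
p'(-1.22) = 5.12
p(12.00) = 380.00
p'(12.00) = 58.00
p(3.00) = 20.00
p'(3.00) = 22.00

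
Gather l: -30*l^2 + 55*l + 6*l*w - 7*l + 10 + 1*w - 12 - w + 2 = -30*l^2 + l*(6*w + 48)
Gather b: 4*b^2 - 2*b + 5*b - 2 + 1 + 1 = 4*b^2 + 3*b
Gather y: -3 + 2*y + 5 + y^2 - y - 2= y^2 + y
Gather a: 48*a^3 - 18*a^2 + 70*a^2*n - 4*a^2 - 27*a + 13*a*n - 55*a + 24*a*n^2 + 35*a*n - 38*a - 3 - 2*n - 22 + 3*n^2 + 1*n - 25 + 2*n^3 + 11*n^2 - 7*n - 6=48*a^3 + a^2*(70*n - 22) + a*(24*n^2 + 48*n - 120) + 2*n^3 + 14*n^2 - 8*n - 56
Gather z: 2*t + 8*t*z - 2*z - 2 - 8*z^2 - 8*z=2*t - 8*z^2 + z*(8*t - 10) - 2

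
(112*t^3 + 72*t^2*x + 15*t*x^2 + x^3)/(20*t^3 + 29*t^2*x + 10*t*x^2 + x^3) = (28*t^2 + 11*t*x + x^2)/(5*t^2 + 6*t*x + x^2)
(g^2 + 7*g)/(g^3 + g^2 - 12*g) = (g + 7)/(g^2 + g - 12)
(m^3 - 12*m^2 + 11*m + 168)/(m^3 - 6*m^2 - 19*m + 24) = (m - 7)/(m - 1)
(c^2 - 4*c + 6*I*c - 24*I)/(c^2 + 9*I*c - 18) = (c - 4)/(c + 3*I)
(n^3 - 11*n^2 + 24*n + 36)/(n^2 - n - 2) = (n^2 - 12*n + 36)/(n - 2)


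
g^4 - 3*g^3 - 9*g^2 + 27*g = g*(g - 3)^2*(g + 3)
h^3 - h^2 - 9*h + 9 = (h - 3)*(h - 1)*(h + 3)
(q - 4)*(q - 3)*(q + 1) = q^3 - 6*q^2 + 5*q + 12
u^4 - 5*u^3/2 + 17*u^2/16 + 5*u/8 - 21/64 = (u - 7/4)*(u - 3/4)*(u - 1/2)*(u + 1/2)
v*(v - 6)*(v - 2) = v^3 - 8*v^2 + 12*v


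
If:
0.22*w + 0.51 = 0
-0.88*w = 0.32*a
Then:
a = 6.38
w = -2.32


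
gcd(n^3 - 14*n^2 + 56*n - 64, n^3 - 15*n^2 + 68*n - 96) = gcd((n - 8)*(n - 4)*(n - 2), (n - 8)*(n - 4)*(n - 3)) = n^2 - 12*n + 32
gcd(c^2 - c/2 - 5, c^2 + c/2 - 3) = c + 2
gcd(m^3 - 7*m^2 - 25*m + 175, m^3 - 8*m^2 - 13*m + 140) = m^2 - 12*m + 35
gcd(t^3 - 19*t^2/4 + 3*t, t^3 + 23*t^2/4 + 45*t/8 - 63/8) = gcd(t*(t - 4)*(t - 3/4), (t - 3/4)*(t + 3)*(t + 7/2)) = t - 3/4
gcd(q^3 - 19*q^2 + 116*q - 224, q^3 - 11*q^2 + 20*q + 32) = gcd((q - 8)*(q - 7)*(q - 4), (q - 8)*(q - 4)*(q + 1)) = q^2 - 12*q + 32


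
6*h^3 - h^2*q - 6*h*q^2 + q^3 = (-6*h + q)*(-h + q)*(h + q)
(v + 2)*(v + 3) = v^2 + 5*v + 6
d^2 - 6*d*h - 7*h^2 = (d - 7*h)*(d + h)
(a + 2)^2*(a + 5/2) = a^3 + 13*a^2/2 + 14*a + 10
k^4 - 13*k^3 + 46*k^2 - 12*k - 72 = (k - 6)^2*(k - 2)*(k + 1)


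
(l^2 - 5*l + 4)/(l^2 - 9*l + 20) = (l - 1)/(l - 5)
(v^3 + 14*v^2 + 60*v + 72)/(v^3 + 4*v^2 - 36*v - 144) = (v^2 + 8*v + 12)/(v^2 - 2*v - 24)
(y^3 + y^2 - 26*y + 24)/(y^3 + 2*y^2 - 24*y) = (y - 1)/y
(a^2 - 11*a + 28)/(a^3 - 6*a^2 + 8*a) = (a - 7)/(a*(a - 2))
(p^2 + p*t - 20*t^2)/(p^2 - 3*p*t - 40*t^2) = (p - 4*t)/(p - 8*t)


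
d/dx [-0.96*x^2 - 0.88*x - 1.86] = -1.92*x - 0.88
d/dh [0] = 0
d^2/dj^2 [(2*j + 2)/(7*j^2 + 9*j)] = 4*(49*j^3 + 147*j^2 + 189*j + 81)/(j^3*(343*j^3 + 1323*j^2 + 1701*j + 729))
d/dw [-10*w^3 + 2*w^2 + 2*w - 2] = -30*w^2 + 4*w + 2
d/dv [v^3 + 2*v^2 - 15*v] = 3*v^2 + 4*v - 15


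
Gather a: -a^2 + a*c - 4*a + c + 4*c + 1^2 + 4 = -a^2 + a*(c - 4) + 5*c + 5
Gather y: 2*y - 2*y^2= -2*y^2 + 2*y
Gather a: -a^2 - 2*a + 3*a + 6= -a^2 + a + 6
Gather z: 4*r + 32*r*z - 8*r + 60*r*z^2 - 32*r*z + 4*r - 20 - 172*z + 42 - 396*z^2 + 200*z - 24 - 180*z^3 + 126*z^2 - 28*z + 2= -180*z^3 + z^2*(60*r - 270)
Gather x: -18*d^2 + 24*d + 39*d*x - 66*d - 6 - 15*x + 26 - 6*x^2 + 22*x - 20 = -18*d^2 - 42*d - 6*x^2 + x*(39*d + 7)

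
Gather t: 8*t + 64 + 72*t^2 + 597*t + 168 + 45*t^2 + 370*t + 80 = 117*t^2 + 975*t + 312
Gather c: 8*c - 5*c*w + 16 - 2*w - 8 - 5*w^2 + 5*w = c*(8 - 5*w) - 5*w^2 + 3*w + 8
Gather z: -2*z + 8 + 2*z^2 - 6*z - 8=2*z^2 - 8*z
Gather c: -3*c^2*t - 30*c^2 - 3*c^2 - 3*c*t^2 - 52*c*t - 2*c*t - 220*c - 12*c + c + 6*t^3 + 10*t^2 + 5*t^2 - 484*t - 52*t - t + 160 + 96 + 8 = c^2*(-3*t - 33) + c*(-3*t^2 - 54*t - 231) + 6*t^3 + 15*t^2 - 537*t + 264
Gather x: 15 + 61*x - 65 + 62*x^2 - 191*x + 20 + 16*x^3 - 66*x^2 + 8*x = 16*x^3 - 4*x^2 - 122*x - 30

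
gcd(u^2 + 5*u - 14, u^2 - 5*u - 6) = 1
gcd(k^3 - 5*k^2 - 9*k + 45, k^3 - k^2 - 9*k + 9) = k^2 - 9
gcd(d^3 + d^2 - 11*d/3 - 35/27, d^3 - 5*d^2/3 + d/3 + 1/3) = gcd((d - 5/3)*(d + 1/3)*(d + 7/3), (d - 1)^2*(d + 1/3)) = d + 1/3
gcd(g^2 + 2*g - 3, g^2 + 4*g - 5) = g - 1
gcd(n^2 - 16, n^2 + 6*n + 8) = n + 4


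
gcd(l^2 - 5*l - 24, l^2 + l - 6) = l + 3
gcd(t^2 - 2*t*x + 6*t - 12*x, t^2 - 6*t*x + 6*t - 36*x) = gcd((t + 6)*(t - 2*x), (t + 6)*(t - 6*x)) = t + 6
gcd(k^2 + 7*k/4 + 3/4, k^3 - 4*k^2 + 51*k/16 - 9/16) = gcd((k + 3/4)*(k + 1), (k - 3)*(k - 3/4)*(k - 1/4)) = 1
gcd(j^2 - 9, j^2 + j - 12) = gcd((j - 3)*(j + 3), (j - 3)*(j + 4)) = j - 3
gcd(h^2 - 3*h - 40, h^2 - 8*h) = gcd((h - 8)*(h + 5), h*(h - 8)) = h - 8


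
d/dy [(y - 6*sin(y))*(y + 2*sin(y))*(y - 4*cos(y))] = -4*sqrt(2)*y^2*cos(y + pi/4) + 3*y^2 - 12*y*sin(2*y) - 8*sqrt(2)*y*sin(y + pi/4) + 16*y*cos(2*y) - 12*sin(y) + 8*sin(2*y) + 36*sin(3*y) + 6*cos(2*y) - 6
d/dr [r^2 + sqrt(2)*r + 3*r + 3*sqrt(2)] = 2*r + sqrt(2) + 3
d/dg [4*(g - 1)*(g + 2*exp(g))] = 8*g*exp(g) + 8*g - 4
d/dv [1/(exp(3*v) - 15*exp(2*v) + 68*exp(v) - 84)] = (-3*exp(2*v) + 30*exp(v) - 68)*exp(v)/(exp(3*v) - 15*exp(2*v) + 68*exp(v) - 84)^2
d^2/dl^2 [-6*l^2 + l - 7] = -12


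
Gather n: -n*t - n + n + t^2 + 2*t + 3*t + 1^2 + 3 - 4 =-n*t + t^2 + 5*t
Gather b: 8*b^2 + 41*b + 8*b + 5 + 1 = 8*b^2 + 49*b + 6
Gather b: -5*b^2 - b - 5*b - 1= -5*b^2 - 6*b - 1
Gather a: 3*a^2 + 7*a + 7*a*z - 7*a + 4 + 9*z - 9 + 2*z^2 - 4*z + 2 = 3*a^2 + 7*a*z + 2*z^2 + 5*z - 3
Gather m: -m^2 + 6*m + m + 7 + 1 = -m^2 + 7*m + 8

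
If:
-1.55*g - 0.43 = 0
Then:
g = -0.28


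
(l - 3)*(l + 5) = l^2 + 2*l - 15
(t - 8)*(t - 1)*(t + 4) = t^3 - 5*t^2 - 28*t + 32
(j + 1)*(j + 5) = j^2 + 6*j + 5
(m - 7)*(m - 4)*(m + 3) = m^3 - 8*m^2 - 5*m + 84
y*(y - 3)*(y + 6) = y^3 + 3*y^2 - 18*y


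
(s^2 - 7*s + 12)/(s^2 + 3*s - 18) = (s - 4)/(s + 6)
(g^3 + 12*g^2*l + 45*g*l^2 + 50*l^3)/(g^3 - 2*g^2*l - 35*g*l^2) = (g^2 + 7*g*l + 10*l^2)/(g*(g - 7*l))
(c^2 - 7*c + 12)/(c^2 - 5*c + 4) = (c - 3)/(c - 1)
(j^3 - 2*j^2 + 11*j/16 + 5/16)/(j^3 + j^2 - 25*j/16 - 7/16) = (4*j - 5)/(4*j + 7)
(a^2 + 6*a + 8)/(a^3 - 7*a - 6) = (a + 4)/(a^2 - 2*a - 3)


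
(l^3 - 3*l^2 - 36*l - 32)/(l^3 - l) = (l^2 - 4*l - 32)/(l*(l - 1))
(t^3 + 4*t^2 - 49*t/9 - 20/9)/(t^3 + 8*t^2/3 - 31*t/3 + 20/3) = (t + 1/3)/(t - 1)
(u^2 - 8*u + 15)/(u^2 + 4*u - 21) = (u - 5)/(u + 7)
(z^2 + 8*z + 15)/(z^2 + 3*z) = (z + 5)/z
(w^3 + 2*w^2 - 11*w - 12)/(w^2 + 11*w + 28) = (w^2 - 2*w - 3)/(w + 7)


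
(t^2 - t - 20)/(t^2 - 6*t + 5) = (t + 4)/(t - 1)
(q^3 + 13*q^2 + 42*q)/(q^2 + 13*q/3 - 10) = 3*q*(q + 7)/(3*q - 5)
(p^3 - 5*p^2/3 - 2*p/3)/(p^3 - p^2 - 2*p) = (p + 1/3)/(p + 1)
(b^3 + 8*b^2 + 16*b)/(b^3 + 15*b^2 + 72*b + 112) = b/(b + 7)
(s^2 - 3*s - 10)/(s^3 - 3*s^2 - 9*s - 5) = (s + 2)/(s^2 + 2*s + 1)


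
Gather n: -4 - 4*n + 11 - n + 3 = 10 - 5*n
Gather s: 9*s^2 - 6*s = 9*s^2 - 6*s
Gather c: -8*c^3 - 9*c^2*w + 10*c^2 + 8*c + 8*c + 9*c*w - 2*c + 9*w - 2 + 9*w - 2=-8*c^3 + c^2*(10 - 9*w) + c*(9*w + 14) + 18*w - 4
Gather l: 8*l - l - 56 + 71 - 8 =7*l + 7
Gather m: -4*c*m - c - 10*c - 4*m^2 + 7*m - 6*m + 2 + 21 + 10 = -11*c - 4*m^2 + m*(1 - 4*c) + 33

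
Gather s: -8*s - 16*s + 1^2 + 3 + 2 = 6 - 24*s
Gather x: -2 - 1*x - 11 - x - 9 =-2*x - 22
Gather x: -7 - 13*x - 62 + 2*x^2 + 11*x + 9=2*x^2 - 2*x - 60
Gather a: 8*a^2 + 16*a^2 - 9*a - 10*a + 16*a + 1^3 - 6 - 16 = 24*a^2 - 3*a - 21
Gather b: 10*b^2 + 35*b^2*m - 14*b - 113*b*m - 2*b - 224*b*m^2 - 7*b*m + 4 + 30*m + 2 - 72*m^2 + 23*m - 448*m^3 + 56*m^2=b^2*(35*m + 10) + b*(-224*m^2 - 120*m - 16) - 448*m^3 - 16*m^2 + 53*m + 6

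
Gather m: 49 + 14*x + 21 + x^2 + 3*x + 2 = x^2 + 17*x + 72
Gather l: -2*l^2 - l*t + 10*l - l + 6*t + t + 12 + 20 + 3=-2*l^2 + l*(9 - t) + 7*t + 35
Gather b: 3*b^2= 3*b^2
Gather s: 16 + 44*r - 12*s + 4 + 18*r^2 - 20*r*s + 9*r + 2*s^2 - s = 18*r^2 + 53*r + 2*s^2 + s*(-20*r - 13) + 20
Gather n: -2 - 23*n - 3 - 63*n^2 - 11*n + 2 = -63*n^2 - 34*n - 3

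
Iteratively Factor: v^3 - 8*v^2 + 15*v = (v)*(v^2 - 8*v + 15) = v*(v - 5)*(v - 3)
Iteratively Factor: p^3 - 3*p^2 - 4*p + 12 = (p - 2)*(p^2 - p - 6) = (p - 3)*(p - 2)*(p + 2)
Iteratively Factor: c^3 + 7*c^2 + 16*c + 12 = (c + 2)*(c^2 + 5*c + 6) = (c + 2)*(c + 3)*(c + 2)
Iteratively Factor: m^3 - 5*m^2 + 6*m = (m - 2)*(m^2 - 3*m) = (m - 3)*(m - 2)*(m)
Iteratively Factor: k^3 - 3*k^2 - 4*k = (k)*(k^2 - 3*k - 4) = k*(k + 1)*(k - 4)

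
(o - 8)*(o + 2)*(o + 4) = o^3 - 2*o^2 - 40*o - 64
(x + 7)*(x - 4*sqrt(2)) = x^2 - 4*sqrt(2)*x + 7*x - 28*sqrt(2)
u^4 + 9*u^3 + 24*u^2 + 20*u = u*(u + 2)^2*(u + 5)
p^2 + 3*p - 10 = (p - 2)*(p + 5)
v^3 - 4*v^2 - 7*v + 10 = (v - 5)*(v - 1)*(v + 2)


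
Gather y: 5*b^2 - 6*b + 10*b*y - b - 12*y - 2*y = 5*b^2 - 7*b + y*(10*b - 14)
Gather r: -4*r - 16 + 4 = -4*r - 12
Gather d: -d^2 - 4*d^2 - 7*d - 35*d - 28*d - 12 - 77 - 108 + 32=-5*d^2 - 70*d - 165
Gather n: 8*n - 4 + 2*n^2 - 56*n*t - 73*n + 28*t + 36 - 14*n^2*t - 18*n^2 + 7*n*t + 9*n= n^2*(-14*t - 16) + n*(-49*t - 56) + 28*t + 32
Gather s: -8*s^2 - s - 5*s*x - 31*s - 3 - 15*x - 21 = -8*s^2 + s*(-5*x - 32) - 15*x - 24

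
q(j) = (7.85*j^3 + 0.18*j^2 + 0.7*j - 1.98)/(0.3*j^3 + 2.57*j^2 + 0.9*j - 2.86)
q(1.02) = 6.91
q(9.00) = 13.29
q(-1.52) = -46.02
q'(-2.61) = 4.29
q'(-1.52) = -255.81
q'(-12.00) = 14.63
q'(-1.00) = -31.60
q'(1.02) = -22.20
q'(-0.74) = -8.63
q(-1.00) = 6.95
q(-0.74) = 2.49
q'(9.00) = 0.73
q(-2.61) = -20.41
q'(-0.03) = -0.07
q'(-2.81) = 5.79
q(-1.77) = -23.87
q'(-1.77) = -28.18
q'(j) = (-0.9*j^2 - 5.14*j - 0.9)*(7.85*j^3 + 0.18*j^2 + 0.7*j - 1.98)/(0.3*j^3 + 2.57*j^2 + 0.9*j - 2.86)^2 + (23.55*j^2 + 0.36*j + 0.7)/(0.3*j^3 + 2.57*j^2 + 0.9*j - 2.86) = (20.1205*j^4 + 13.71*j^3 - 67.208*j^2 + 9.1476*j - 0.22)/(0.09*j^6 + 1.542*j^5 + 7.1449*j^4 + 2.91*j^3 - 13.8904*j^2 - 5.148*j + 8.1796)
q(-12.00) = 83.65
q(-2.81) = -21.42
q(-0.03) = 0.69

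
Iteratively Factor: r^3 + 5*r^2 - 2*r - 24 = (r + 3)*(r^2 + 2*r - 8) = (r + 3)*(r + 4)*(r - 2)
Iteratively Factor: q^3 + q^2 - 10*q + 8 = (q + 4)*(q^2 - 3*q + 2) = (q - 1)*(q + 4)*(q - 2)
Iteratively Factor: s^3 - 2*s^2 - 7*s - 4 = (s + 1)*(s^2 - 3*s - 4) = (s + 1)^2*(s - 4)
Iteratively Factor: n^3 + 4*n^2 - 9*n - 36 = (n + 3)*(n^2 + n - 12) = (n + 3)*(n + 4)*(n - 3)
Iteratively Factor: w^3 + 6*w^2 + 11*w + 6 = (w + 1)*(w^2 + 5*w + 6) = (w + 1)*(w + 2)*(w + 3)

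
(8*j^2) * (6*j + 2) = 48*j^3 + 16*j^2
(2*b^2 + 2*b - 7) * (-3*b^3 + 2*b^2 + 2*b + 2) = -6*b^5 - 2*b^4 + 29*b^3 - 6*b^2 - 10*b - 14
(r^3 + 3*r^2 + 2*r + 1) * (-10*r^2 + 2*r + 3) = -10*r^5 - 28*r^4 - 11*r^3 + 3*r^2 + 8*r + 3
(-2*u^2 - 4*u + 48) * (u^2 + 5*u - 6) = -2*u^4 - 14*u^3 + 40*u^2 + 264*u - 288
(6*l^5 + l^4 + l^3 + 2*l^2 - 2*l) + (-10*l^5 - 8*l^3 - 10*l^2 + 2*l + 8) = -4*l^5 + l^4 - 7*l^3 - 8*l^2 + 8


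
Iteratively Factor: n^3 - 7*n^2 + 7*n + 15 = (n - 5)*(n^2 - 2*n - 3) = (n - 5)*(n - 3)*(n + 1)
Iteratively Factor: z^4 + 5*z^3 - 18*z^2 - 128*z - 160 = (z - 5)*(z^3 + 10*z^2 + 32*z + 32) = (z - 5)*(z + 4)*(z^2 + 6*z + 8) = (z - 5)*(z + 2)*(z + 4)*(z + 4)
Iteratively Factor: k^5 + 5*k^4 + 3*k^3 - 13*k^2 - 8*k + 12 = (k + 2)*(k^4 + 3*k^3 - 3*k^2 - 7*k + 6) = (k - 1)*(k + 2)*(k^3 + 4*k^2 + k - 6) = (k - 1)^2*(k + 2)*(k^2 + 5*k + 6) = (k - 1)^2*(k + 2)*(k + 3)*(k + 2)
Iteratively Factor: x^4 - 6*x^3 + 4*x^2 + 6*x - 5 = (x - 1)*(x^3 - 5*x^2 - x + 5) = (x - 1)^2*(x^2 - 4*x - 5) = (x - 1)^2*(x + 1)*(x - 5)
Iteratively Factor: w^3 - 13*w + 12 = (w - 3)*(w^2 + 3*w - 4) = (w - 3)*(w + 4)*(w - 1)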